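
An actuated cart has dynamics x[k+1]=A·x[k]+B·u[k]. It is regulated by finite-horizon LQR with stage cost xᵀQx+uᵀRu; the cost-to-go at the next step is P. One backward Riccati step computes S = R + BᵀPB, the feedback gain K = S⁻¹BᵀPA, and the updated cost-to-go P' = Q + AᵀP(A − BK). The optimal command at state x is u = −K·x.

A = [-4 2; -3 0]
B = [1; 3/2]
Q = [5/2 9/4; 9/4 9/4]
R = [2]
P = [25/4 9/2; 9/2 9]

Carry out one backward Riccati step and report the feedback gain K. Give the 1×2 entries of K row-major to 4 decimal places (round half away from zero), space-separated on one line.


-2.5238 0.6190

BᵀP = [13.0000 18.0000]
S = R + BᵀPB = [2] + [40.0000] = [42.0000]
BᵀPA = [-106.0000 26.0000]
K = S⁻¹·BᵀPA = [-2.5238 0.6190]
A−BK = [-1.4762 1.3810; 0.7857 -0.9286]
AᵀP(A−BK) = [21.4762 -11.3810; -11.3810 8.9048]
P' = Q + AᵀP(A−BK) = [23.9762 -9.1310; -9.1310 11.1548]
tr(P') = 35.1310


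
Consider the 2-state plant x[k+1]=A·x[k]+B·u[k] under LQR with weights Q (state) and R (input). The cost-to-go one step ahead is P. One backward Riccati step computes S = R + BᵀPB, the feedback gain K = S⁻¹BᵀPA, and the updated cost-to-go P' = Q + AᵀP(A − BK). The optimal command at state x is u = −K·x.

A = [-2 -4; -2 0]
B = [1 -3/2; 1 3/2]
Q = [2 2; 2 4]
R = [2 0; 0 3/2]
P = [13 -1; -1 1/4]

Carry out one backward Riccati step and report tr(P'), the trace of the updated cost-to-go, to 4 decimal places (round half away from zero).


16.4552

BᵀP = [12.0000 -0.7500; -21.0000 1.8750]
S = R + BᵀPB = [2 0; 0 3/2] + [11.2500 -19.1250; -19.1250 34.3125] = [13.2500 -19.1250; -19.1250 35.8125]
BᵀPA = [-22.5000 -48.0000; 38.2500 84.0000]
K = S⁻¹·BᵀPA = [-0.6828 -1.0345; 0.7034 1.7931]
A−BK = [-0.2621 -0.2759; -2.3724 -1.6552]
AᵀP(A−BK) = [2.7310 4.1379; 4.1379 7.7241]
P' = Q + AᵀP(A−BK) = [4.7310 6.1379; 6.1379 11.7241]
tr(P') = 16.4552


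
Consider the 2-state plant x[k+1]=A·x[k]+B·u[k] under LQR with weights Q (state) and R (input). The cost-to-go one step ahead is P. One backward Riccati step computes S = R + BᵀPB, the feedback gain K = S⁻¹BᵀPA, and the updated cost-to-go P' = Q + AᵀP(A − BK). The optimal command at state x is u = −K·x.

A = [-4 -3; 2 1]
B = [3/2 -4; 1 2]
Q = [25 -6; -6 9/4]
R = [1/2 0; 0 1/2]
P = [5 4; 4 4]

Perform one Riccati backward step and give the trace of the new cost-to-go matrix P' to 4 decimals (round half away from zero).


BᵀP = [11.5000 10.0000; -12.0000 -8.0000]
S = R + BᵀPB = [1/2 0; 0 1/2] + [27.2500 -26.0000; -26.0000 32.0000] = [27.7500 -26.0000; -26.0000 32.5000]
BᵀPA = [-26.0000 -24.5000; 32.0000 28.0000]
K = S⁻¹·BᵀPA = [-0.0576 -0.3022; 0.9386 0.6198]
A−BK = [-0.1594 -0.0675; 0.1804 0.0625]
AᵀP(A−BK) = [0.4693 0.3099; 0.3099 0.2424]
P' = Q + AᵀP(A−BK) = [25.4693 -5.6901; -5.6901 2.4924]
tr(P') = 27.9617

27.9617


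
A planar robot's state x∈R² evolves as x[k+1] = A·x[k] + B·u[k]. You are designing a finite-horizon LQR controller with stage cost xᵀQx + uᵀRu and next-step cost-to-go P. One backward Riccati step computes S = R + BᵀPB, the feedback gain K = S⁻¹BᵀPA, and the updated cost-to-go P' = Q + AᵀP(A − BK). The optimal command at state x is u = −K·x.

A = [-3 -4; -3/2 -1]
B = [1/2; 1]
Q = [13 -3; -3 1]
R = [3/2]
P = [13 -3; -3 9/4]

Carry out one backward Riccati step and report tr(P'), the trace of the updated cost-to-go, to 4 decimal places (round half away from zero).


BᵀP = [3.5000 0.7500]
S = R + BᵀPB = [3/2] + [2.5000] = [4.0000]
BᵀPA = [-11.6250 -14.7500]
K = S⁻¹·BᵀPA = [-2.9063 -3.6875]
A−BK = [-1.5469 -2.1563; 1.4063 2.6875]
AᵀP(A−BK) = [61.2773 89.5078; 89.5078 131.8594]
P' = Q + AᵀP(A−BK) = [74.2773 86.5078; 86.5078 132.8594]
tr(P') = 207.1367

207.1367


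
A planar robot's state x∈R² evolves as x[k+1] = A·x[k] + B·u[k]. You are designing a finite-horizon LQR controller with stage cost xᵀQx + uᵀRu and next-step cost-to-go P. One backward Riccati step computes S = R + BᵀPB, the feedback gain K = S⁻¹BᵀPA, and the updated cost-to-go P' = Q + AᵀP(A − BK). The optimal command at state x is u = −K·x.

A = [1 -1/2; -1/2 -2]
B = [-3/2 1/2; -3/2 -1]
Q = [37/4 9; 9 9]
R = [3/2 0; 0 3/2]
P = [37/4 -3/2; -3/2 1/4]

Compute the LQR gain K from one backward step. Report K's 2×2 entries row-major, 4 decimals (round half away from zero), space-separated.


-0.6193 0.1080 0.3351 -0.0417

BᵀP = [-11.6250 1.8750; 6.1250 -1.0000]
S = R + BᵀPB = [3/2 0; 0 3/2] + [14.6250 -7.6875; -7.6875 4.0625] = [16.1250 -7.6875; -7.6875 5.5625]
BᵀPA = [-12.5625 2.0625; 6.6250 -1.0625]
K = S⁻¹·BᵀPA = [-0.6193 0.1080; 0.3351 -0.0417]
A−BK = [-0.0965 -0.3171; -1.0938 -1.8797]
AᵀP(A−BK) = [0.8123 -0.1166; -0.1166 0.0454]
P' = Q + AᵀP(A−BK) = [10.0623 8.8834; 8.8834 9.0454]
tr(P') = 19.1077


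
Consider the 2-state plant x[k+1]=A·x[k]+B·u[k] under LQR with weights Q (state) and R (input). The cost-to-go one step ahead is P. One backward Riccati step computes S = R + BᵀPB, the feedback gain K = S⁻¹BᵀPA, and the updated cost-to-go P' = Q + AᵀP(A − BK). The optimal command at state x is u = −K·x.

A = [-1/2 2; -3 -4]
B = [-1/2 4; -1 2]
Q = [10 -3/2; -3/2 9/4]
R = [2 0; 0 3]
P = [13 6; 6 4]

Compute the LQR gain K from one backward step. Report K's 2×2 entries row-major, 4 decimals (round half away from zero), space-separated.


BᵀP = [-12.5000 -7.0000; 64.0000 32.0000]
S = R + BᵀPB = [2 0; 0 3] + [13.2500 -64.0000; -64.0000 320.0000] = [15.2500 -64.0000; -64.0000 323.0000]
BᵀPA = [27.2500 3.0000; -128.0000 0.0000]
K = S⁻¹·BᵀPA = [0.7349 1.1678; -0.2507 0.2314]
A−BK = [0.8701 1.6583; -1.7638 -3.2950]
AᵀP(A−BK) = [5.1383 8.7954; 8.7954 16.4965]
P' = Q + AᵀP(A−BK) = [15.1383 7.2954; 7.2954 18.7465]
tr(P') = 33.8848

0.7349 1.1678 -0.2507 0.2314


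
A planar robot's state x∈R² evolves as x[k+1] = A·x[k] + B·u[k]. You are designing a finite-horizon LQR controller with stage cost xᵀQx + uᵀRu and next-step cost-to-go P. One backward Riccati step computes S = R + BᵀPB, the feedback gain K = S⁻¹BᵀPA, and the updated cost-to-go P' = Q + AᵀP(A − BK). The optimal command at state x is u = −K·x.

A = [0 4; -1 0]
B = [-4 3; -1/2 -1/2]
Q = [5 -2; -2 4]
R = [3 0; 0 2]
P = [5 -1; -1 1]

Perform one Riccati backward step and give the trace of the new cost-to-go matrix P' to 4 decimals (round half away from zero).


11.2768

BᵀP = [-19.5000 3.5000; 15.5000 -3.5000]
S = R + BᵀPB = [3 0; 0 2] + [76.2500 -60.2500; -60.2500 48.2500] = [79.2500 -60.2500; -60.2500 50.2500]
BᵀPA = [-3.5000 -78.0000; 3.5000 62.0000]
K = S⁻¹·BᵀPA = [0.0994 -0.5224; 0.1888 0.6075]
A−BK = [-0.1689 0.0880; -0.8559 0.0426]
AᵀP(A−BK) = [0.6870 0.0454; 0.0454 1.5898]
P' = Q + AᵀP(A−BK) = [5.6870 -1.9546; -1.9546 5.5898]
tr(P') = 11.2768


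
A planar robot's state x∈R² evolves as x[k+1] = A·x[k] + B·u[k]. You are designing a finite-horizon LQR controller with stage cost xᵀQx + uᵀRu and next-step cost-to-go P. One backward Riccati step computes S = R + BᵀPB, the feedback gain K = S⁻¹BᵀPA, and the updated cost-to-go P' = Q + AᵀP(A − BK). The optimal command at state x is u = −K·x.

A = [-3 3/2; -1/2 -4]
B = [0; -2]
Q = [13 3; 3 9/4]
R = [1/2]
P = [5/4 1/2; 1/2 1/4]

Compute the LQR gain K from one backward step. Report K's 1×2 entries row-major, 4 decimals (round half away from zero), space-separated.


BᵀP = [-1.0000 -0.5000]
S = R + BᵀPB = [1/2] + [1.0000] = [1.5000]
BᵀPA = [3.2500 0.5000]
K = S⁻¹·BᵀPA = [2.1667 0.3333]
A−BK = [-3.0000 1.5000; 3.8333 -3.3333]
AᵀP(A−BK) = [5.7708 -0.5833; -0.5833 0.6458]
P' = Q + AᵀP(A−BK) = [18.7708 2.4167; 2.4167 2.8958]
tr(P') = 21.6667

2.1667 0.3333


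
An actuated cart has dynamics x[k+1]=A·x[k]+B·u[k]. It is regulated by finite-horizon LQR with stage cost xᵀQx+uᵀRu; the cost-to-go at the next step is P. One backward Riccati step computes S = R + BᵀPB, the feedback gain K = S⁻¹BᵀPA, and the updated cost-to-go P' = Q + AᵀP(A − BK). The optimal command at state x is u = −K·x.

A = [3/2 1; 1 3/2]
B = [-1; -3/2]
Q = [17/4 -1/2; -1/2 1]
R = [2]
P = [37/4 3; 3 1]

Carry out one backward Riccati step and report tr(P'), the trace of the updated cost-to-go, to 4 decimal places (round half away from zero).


9.8285

BᵀP = [-13.7500 -4.5000]
S = R + BᵀPB = [2] + [20.5000] = [22.5000]
BᵀPA = [-25.1250 -20.5000]
K = S⁻¹·BᵀPA = [-1.1167 -0.9111]
A−BK = [0.3833 0.0889; -0.6750 0.1333]
AᵀP(A−BK) = [2.7563 2.2333; 2.2333 1.8222]
P' = Q + AᵀP(A−BK) = [7.0063 1.7333; 1.7333 2.8222]
tr(P') = 9.8285


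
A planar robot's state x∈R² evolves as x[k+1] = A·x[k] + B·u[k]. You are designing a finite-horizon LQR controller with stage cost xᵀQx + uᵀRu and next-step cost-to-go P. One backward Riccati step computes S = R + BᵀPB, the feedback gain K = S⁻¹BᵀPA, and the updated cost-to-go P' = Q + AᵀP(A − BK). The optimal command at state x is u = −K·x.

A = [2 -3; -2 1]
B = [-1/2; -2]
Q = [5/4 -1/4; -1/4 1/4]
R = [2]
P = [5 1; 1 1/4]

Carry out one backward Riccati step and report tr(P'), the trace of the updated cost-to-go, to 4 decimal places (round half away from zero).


BᵀP = [-4.5000 -1.0000]
S = R + BᵀPB = [2] + [4.2500] = [6.2500]
BᵀPA = [-7.0000 12.5000]
K = S⁻¹·BᵀPA = [-1.1200 2.0000]
A−BK = [1.4400 -2.0000; -4.2400 5.0000]
AᵀP(A−BK) = [5.1600 -8.5000; -8.5000 14.2500]
P' = Q + AᵀP(A−BK) = [6.4100 -8.7500; -8.7500 14.5000]
tr(P') = 20.9100

20.9100


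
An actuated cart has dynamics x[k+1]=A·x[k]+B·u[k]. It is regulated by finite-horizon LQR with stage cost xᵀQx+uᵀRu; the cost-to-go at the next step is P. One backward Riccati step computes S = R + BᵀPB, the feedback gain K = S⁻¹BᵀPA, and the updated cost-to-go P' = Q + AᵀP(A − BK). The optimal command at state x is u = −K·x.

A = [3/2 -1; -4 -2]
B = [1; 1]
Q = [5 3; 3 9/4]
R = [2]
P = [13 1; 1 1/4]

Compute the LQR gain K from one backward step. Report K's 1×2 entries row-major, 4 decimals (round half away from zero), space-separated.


0.9275 -0.9565

BᵀP = [14.0000 1.2500]
S = R + BᵀPB = [2] + [15.2500] = [17.2500]
BᵀPA = [16.0000 -16.5000]
K = S⁻¹·BᵀPA = [0.9275 -0.9565]
A−BK = [0.5725 -0.0435; -4.9275 -1.0435]
AᵀP(A−BK) = [6.4094 -1.1957; -1.1957 2.2174]
P' = Q + AᵀP(A−BK) = [11.4094 1.8043; 1.8043 4.4674]
tr(P') = 15.8768


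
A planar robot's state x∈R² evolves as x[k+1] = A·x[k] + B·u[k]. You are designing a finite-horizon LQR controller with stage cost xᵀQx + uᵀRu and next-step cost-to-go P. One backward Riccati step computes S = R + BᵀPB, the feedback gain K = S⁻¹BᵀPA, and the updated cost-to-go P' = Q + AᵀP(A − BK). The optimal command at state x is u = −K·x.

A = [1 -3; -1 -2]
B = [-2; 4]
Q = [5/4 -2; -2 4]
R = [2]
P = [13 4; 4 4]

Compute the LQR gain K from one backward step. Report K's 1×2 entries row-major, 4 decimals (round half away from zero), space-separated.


BᵀP = [-10.0000 8.0000]
S = R + BᵀPB = [2] + [52.0000] = [54.0000]
BᵀPA = [-18.0000 14.0000]
K = S⁻¹·BᵀPA = [-0.3333 0.2593]
A−BK = [0.3333 -2.4815; 0.3333 -3.0370]
AᵀP(A−BK) = [3.0000 -22.3333; -22.3333 177.3704]
P' = Q + AᵀP(A−BK) = [4.2500 -24.3333; -24.3333 181.3704]
tr(P') = 185.6204

-0.3333 0.2593


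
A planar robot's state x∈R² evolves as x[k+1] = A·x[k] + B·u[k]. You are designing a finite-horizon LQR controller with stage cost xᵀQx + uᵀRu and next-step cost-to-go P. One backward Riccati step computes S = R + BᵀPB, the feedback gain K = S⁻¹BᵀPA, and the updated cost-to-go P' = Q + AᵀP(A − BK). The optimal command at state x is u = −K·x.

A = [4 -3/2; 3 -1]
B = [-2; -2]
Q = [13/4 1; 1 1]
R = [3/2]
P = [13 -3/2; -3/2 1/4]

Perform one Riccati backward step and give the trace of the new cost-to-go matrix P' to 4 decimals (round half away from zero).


BᵀP = [-23.0000 2.5000]
S = R + BᵀPB = [3/2] + [41.0000] = [42.5000]
BᵀPA = [-84.5000 32.0000]
K = S⁻¹·BᵀPA = [-1.9882 0.7529]
A−BK = [0.0235 0.0059; -0.9765 0.5059]
AᵀP(A−BK) = [6.2441 -2.3765; -2.3765 0.9059]
P' = Q + AᵀP(A−BK) = [9.4941 -1.3765; -1.3765 1.9059]
tr(P') = 11.4000

11.4000


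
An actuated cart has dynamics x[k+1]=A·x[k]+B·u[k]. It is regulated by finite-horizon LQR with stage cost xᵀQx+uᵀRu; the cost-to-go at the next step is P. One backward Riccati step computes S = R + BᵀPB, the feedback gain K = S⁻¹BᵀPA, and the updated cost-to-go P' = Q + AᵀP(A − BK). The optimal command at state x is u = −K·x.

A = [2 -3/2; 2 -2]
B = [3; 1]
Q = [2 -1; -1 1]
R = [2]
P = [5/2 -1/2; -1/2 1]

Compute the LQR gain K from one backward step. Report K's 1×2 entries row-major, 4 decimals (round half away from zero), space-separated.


BᵀP = [7.0000 -0.5000]
S = R + BᵀPB = [2] + [20.5000] = [22.5000]
BᵀPA = [13.0000 -9.5000]
K = S⁻¹·BᵀPA = [0.5778 -0.4222]
A−BK = [0.2667 -0.2333; 1.4222 -1.5778]
AᵀP(A−BK) = [2.4889 -2.5111; -2.5111 2.6139]
P' = Q + AᵀP(A−BK) = [4.4889 -3.5111; -3.5111 3.6139]
tr(P') = 8.1028

0.5778 -0.4222


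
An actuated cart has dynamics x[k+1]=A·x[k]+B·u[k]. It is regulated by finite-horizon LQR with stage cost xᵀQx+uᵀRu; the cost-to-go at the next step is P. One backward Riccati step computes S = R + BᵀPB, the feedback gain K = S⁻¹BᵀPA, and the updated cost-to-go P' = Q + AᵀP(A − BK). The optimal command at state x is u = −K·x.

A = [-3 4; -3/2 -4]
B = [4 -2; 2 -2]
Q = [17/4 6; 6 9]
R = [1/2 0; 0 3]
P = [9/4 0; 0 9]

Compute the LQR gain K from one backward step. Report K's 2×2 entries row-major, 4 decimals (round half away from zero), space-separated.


BᵀP = [9.0000 18.0000; -4.5000 -18.0000]
S = R + BᵀPB = [1/2 0; 0 3] + [72.0000 -54.0000; -54.0000 45.0000] = [72.5000 -54.0000; -54.0000 48.0000]
BᵀPA = [-54.0000 -36.0000; 40.5000 54.0000]
K = S⁻¹·BᵀPA = [-0.7181 2.1064; 0.0359 3.4947]
A−BK = [-0.0559 2.5638; 0.0080 -1.2234]
AᵀP(A−BK) = [0.2693 -0.7899; -0.7899 67.1170]
P' = Q + AᵀP(A−BK) = [4.5193 5.2101; 5.2101 76.1170]
tr(P') = 80.6363

-0.7181 2.1064 0.0359 3.4947


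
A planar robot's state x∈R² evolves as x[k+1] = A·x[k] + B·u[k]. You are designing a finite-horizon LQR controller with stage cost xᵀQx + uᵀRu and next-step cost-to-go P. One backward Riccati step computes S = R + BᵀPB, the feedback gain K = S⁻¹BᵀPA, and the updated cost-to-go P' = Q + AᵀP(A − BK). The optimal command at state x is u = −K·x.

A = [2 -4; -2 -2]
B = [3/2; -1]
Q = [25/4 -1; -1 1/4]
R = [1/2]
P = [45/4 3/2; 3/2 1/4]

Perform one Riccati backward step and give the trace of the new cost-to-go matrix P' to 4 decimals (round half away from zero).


13.3464

BᵀP = [15.3750 2.0000]
S = R + BᵀPB = [1/2] + [21.0625] = [21.5625]
BᵀPA = [26.7500 -65.5000]
K = S⁻¹·BᵀPA = [1.2406 -3.0377]
A−BK = [0.1391 0.5565; -0.7594 -5.0377]
AᵀP(A−BK) = [0.8145 -1.7420; -1.7420 6.0319]
P' = Q + AᵀP(A−BK) = [7.0645 -2.7420; -2.7420 6.2819]
tr(P') = 13.3464


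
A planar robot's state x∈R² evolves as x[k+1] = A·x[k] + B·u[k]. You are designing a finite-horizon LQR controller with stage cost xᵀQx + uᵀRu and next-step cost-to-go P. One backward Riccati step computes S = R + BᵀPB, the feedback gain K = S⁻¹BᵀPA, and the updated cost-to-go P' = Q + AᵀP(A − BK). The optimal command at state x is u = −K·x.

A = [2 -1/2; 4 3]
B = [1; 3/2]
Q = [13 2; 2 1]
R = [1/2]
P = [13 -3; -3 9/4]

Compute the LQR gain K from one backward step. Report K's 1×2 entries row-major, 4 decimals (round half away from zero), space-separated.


1.9346 -0.3268

BᵀP = [8.5000 0.3750]
S = R + BᵀPB = [1/2] + [9.0625] = [9.5625]
BᵀPA = [18.5000 -3.1250]
K = S⁻¹·BᵀPA = [1.9346 -0.3268]
A−BK = [0.0654 -0.1732; 1.0980 3.4902]
AᵀP(A−BK) = [4.2092 8.0458; 8.0458 31.4788]
P' = Q + AᵀP(A−BK) = [17.2092 10.0458; 10.0458 32.4788]
tr(P') = 49.6879


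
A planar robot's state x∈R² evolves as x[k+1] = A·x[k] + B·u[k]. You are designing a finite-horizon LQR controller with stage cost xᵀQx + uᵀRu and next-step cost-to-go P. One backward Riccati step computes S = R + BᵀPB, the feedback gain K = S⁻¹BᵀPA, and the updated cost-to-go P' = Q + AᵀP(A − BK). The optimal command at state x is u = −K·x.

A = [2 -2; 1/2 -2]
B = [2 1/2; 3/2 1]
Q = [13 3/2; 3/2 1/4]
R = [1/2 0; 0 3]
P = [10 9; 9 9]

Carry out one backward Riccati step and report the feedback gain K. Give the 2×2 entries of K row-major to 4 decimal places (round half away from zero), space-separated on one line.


0.7270 -1.0887 -0.0139 -0.1051

BᵀP = [33.5000 31.5000; 14.0000 13.5000]
S = R + BᵀPB = [1/2 0; 0 3] + [114.2500 48.2500; 48.2500 20.5000] = [114.7500 48.2500; 48.2500 23.5000]
BᵀPA = [82.7500 -130.0000; 34.7500 -55.0000]
K = S⁻¹·BᵀPA = [0.7270 -1.0887; -0.0139 -0.1051]
A−BK = [0.5530 0.2299; -0.5766 -0.2618]
AᵀP(A−BK) = [0.5756 -0.2574; -0.2574 0.6878]
P' = Q + AᵀP(A−BK) = [13.5756 1.2426; 1.2426 0.9378]
tr(P') = 14.5134


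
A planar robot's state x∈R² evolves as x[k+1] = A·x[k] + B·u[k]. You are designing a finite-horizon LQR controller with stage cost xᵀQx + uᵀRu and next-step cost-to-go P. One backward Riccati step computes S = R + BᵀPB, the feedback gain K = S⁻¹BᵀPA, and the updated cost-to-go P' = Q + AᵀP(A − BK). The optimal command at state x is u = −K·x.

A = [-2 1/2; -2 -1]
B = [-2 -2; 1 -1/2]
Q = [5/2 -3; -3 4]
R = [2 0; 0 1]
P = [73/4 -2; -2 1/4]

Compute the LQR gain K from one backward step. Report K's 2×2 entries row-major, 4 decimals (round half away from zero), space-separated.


0.2802 -0.1205 0.6034 -0.1798

BᵀP = [-38.5000 4.2500; -35.5000 3.8750]
S = R + BᵀPB = [2 0; 0 1] + [81.2500 74.8750; 74.8750 69.0625] = [83.2500 74.8750; 74.8750 70.0625]
BᵀPA = [68.5000 -23.5000; 63.2500 -21.6250]
K = S⁻¹·BᵀPA = [0.2802 -0.1205; 0.6034 -0.1798]
A−BK = [-0.2330 -0.1007; -1.9785 -0.9694]
AᵀP(A−BK) = [0.6464 -0.1185; -0.1185 0.0909]
P' = Q + AᵀP(A−BK) = [3.1464 -3.1185; -3.1185 4.0909]
tr(P') = 7.2373


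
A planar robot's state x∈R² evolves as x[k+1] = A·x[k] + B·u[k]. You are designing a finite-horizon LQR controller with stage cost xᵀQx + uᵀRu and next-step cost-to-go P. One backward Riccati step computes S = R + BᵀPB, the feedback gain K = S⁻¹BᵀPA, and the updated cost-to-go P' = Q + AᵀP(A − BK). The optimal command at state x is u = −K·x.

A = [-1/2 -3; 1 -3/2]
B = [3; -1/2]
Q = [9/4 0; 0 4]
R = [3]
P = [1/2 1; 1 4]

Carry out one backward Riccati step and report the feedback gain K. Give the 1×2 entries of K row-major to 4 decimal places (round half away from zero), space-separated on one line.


0.0909 -0.8182

BᵀP = [1.0000 1.0000]
S = R + BᵀPB = [3] + [2.5000] = [5.5000]
BᵀPA = [0.5000 -4.5000]
K = S⁻¹·BᵀPA = [0.0909 -0.8182]
A−BK = [-0.7727 -0.5455; 1.0455 -1.9091]
AᵀP(A−BK) = [3.0795 -7.0909; -7.0909 18.8182]
P' = Q + AᵀP(A−BK) = [5.3295 -7.0909; -7.0909 22.8182]
tr(P') = 28.1477


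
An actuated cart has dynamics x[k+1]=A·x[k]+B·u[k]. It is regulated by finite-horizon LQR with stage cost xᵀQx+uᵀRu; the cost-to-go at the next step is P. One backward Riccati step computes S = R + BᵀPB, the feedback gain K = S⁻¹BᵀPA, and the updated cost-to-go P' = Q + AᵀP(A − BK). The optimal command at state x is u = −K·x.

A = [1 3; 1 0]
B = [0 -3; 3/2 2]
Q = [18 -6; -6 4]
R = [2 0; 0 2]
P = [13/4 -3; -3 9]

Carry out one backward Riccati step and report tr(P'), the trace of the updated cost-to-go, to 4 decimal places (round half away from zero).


27.3629

BᵀP = [-4.5000 13.5000; -15.7500 27.0000]
S = R + BᵀPB = [2 0; 0 2] + [20.2500 40.5000; 40.5000 101.2500] = [22.2500 40.5000; 40.5000 103.2500]
BᵀPA = [9.0000 -13.5000; 11.2500 -47.2500]
K = S⁻¹·BᵀPA = [0.7208 0.7910; -0.1738 -0.7679]
A−BK = [0.4786 0.6963; 0.2663 0.3493]
AᵀP(A−BK) = [1.7177 2.2698; 2.2698 3.6452]
P' = Q + AᵀP(A−BK) = [19.7177 -3.7302; -3.7302 7.6452]
tr(P') = 27.3629


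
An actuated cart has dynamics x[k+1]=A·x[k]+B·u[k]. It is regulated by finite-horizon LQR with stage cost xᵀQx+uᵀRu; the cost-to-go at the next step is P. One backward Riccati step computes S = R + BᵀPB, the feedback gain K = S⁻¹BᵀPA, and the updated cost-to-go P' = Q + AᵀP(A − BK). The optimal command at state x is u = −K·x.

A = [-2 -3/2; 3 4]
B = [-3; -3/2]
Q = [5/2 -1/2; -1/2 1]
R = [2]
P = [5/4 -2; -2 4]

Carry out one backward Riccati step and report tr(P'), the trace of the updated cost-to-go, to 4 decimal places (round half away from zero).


BᵀP = [-0.7500 0.0000]
S = R + BᵀPB = [2] + [2.2500] = [4.2500]
BᵀPA = [1.5000 1.1250]
K = S⁻¹·BᵀPA = [0.3529 0.2647]
A−BK = [-0.9412 -0.7059; 3.5294 4.3971]
AᵀP(A−BK) = [64.4706 76.3529; 76.3529 90.5147]
P' = Q + AᵀP(A−BK) = [66.9706 75.8529; 75.8529 91.5147]
tr(P') = 158.4853

158.4853


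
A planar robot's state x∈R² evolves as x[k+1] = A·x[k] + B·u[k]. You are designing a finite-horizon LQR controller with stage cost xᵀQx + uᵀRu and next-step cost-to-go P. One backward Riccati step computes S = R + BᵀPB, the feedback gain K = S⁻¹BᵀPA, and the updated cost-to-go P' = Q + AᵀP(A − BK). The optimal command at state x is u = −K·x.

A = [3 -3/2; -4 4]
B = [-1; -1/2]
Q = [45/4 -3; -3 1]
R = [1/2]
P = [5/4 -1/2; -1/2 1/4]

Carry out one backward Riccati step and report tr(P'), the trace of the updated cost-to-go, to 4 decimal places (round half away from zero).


30.0268

BᵀP = [-1.0000 0.3750]
S = R + BᵀPB = [1/2] + [0.8125] = [1.3125]
BᵀPA = [-4.5000 3.0000]
K = S⁻¹·BᵀPA = [-3.4286 2.2857]
A−BK = [-0.4286 0.7857; -5.7143 5.1429]
AᵀP(A−BK) = [11.8214 -8.3393; -8.3393 5.9554]
P' = Q + AᵀP(A−BK) = [23.0714 -11.3393; -11.3393 6.9554]
tr(P') = 30.0268


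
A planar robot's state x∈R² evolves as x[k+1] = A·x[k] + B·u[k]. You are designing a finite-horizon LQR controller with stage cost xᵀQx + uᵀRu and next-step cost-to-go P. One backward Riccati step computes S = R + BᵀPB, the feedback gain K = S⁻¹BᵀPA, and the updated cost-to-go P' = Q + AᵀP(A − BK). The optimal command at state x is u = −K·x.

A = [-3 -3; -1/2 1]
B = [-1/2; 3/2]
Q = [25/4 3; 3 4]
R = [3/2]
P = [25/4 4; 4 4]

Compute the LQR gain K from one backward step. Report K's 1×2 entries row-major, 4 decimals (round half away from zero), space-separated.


-1.7526 -0.7629

BᵀP = [2.8750 4.0000]
S = R + BᵀPB = [3/2] + [4.5625] = [6.0625]
BᵀPA = [-10.6250 -4.6250]
K = S⁻¹·BᵀPA = [-1.7526 -0.7629]
A−BK = [-3.8763 -3.3814; 2.1289 2.1443]
AᵀP(A−BK) = [50.6289 40.1443; 40.1443 32.7216]
P' = Q + AᵀP(A−BK) = [56.8789 43.1443; 43.1443 36.7216]
tr(P') = 93.6005


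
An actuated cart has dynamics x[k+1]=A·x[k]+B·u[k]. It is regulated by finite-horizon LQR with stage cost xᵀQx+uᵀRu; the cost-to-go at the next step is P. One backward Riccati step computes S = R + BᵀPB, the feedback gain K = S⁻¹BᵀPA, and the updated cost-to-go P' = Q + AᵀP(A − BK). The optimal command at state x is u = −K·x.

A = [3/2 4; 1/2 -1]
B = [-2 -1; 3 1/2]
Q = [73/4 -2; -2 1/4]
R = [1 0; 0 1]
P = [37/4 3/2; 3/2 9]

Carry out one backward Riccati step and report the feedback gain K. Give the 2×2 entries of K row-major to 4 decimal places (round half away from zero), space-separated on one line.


BᵀP = [-14.0000 24.0000; -8.5000 3.0000]
S = R + BᵀPB = [1 0; 0 1] + [100.0000 26.0000; 26.0000 10.0000] = [101.0000 26.0000; 26.0000 11.0000]
BᵀPA = [-9.0000 -80.0000; -11.2500 -37.0000]
K = S⁻¹·BᵀPA = [0.4448 0.1885; -2.0741 -3.8092]
A−BK = [0.3155 0.5678; 0.2026 0.3391]
AᵀP(A−BK) = [5.9819 10.5931; 10.5931 19.1402]
P' = Q + AᵀP(A−BK) = [24.2319 8.5931; 8.5931 19.3902]
tr(P') = 43.6221

0.4448 0.1885 -2.0741 -3.8092


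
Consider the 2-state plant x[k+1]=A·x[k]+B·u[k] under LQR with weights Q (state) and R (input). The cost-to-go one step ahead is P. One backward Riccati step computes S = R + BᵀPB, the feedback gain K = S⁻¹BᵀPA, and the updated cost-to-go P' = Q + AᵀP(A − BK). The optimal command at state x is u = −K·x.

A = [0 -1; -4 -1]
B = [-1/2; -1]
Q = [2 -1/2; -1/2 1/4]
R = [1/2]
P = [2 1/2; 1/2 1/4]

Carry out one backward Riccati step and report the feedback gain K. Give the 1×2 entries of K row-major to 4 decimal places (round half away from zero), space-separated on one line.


1.1429 1.1429

BᵀP = [-1.5000 -0.5000]
S = R + BᵀPB = [1/2] + [1.2500] = [1.7500]
BᵀPA = [2.0000 2.0000]
K = S⁻¹·BᵀPA = [1.1429 1.1429]
A−BK = [0.5714 -0.4286; -2.8571 0.1429]
AᵀP(A−BK) = [1.7143 0.7143; 0.7143 0.9643]
P' = Q + AᵀP(A−BK) = [3.7143 0.2143; 0.2143 1.2143]
tr(P') = 4.9286


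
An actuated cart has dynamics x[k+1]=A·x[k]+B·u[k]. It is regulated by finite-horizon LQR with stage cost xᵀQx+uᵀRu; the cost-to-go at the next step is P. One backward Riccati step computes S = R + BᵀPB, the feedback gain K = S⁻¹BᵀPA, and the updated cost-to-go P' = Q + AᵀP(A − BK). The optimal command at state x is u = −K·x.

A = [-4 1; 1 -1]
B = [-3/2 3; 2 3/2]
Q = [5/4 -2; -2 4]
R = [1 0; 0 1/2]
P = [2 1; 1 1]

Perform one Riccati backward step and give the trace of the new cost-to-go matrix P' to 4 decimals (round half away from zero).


6.6178

BᵀP = [-1.0000 0.5000; 7.5000 4.5000]
S = R + BᵀPB = [1 0; 0 1/2] + [2.5000 -2.2500; -2.2500 29.2500] = [3.5000 -2.2500; -2.2500 29.7500]
BᵀPA = [4.5000 -1.5000; -25.5000 3.0000]
K = S⁻¹·BᵀPA = [0.7722 -0.3823; -0.7987 0.0719]
A−BK = [-0.4454 0.2107; 0.6536 -0.3432]
AᵀP(A−BK) = [1.1571 -0.4454; -0.4454 0.2107]
P' = Q + AᵀP(A−BK) = [2.4071 -2.4454; -2.4454 4.2107]
tr(P') = 6.6178


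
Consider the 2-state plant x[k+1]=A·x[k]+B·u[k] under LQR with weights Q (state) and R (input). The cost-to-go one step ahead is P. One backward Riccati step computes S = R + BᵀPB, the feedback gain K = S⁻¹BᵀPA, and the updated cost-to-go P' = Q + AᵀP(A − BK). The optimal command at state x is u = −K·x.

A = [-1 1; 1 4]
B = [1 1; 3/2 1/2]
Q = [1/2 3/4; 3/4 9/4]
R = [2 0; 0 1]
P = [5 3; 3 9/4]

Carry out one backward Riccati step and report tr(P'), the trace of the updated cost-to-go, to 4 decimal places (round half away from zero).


BᵀP = [9.5000 6.3750; 6.5000 4.1250]
S = R + BᵀPB = [2 0; 0 1] + [19.0625 12.6875; 12.6875 8.5625] = [21.0625 12.6875; 12.6875 9.5625]
BᵀPA = [-3.1250 35.0000; -2.3750 23.0000]
K = S⁻¹·BᵀPA = [0.0062 1.0603; -0.2566 0.9985]
A−BK = [-0.7496 -1.0587; 1.1190 1.9104]
AᵀP(A−BK) = [0.6600 0.6847; 0.6847 4.9258]
P' = Q + AᵀP(A−BK) = [1.1600 1.4347; 1.4347 7.1758]
tr(P') = 8.3358

8.3358


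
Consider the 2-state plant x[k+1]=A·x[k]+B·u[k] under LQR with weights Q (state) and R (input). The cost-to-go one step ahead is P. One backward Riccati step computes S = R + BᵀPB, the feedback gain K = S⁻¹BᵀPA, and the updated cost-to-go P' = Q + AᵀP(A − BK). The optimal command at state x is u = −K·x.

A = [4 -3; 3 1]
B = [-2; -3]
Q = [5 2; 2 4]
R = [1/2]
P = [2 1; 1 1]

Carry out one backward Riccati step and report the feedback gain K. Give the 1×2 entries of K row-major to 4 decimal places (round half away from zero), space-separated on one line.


-1.4576 0.5424

BᵀP = [-7.0000 -5.0000]
S = R + BᵀPB = [1/2] + [29.0000] = [29.5000]
BᵀPA = [-43.0000 16.0000]
K = S⁻¹·BᵀPA = [-1.4576 0.5424]
A−BK = [1.0847 -1.9153; -1.3729 2.6271]
AᵀP(A−BK) = [2.3220 -2.6780; -2.6780 4.3220]
P' = Q + AᵀP(A−BK) = [7.3220 -0.6780; -0.6780 8.3220]
tr(P') = 15.6441


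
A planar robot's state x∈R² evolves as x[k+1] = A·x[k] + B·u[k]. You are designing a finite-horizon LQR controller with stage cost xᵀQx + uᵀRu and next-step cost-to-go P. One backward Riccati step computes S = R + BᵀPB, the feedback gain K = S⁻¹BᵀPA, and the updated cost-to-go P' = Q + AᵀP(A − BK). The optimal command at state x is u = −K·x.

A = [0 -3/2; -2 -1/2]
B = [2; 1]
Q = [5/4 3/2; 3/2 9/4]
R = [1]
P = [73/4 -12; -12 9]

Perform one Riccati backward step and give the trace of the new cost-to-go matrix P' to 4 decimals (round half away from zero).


BᵀP = [24.5000 -15.0000]
S = R + BᵀPB = [1] + [34.0000] = [35.0000]
BᵀPA = [30.0000 -29.2500]
K = S⁻¹·BᵀPA = [0.8571 -0.8357]
A−BK = [-1.7143 0.1714; -2.8571 0.3357]
AᵀP(A−BK) = [10.2857 -1.9286; -1.9286 0.8679]
P' = Q + AᵀP(A−BK) = [11.5357 -0.4286; -0.4286 3.1179]
tr(P') = 14.6536

14.6536


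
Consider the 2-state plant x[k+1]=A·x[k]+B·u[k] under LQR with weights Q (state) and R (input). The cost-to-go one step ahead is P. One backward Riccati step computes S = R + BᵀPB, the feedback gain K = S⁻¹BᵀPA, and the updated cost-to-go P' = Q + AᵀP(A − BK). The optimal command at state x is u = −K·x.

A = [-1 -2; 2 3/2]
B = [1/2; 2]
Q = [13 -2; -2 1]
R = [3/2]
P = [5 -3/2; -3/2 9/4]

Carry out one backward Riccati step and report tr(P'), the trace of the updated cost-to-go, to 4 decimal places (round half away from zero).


BᵀP = [-0.5000 3.7500]
S = R + BᵀPB = [3/2] + [7.2500] = [8.7500]
BᵀPA = [8.0000 6.6250]
K = S⁻¹·BᵀPA = [0.9143 0.7571]
A−BK = [-1.4571 -2.3786; 0.1714 -0.0143]
AᵀP(A−BK) = [12.6857 18.9429; 18.9429 29.0464]
P' = Q + AᵀP(A−BK) = [25.6857 16.9429; 16.9429 30.0464]
tr(P') = 55.7321

55.7321


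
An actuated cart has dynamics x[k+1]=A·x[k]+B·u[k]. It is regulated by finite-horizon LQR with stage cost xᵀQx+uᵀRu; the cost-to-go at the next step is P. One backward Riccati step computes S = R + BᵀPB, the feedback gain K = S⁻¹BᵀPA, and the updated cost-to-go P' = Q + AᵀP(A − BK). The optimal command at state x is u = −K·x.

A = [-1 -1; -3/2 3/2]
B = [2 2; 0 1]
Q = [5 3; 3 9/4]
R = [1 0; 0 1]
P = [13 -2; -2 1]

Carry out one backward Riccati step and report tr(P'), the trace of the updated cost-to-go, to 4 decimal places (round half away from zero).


10.0299

BᵀP = [26.0000 -4.0000; 24.0000 -3.0000]
S = R + BᵀPB = [1 0; 0 1] + [52.0000 48.0000; 48.0000 45.0000] = [53.0000 48.0000; 48.0000 46.0000]
BᵀPA = [-20.0000 -32.0000; -19.5000 -28.5000]
K = S⁻¹·BᵀPA = [0.1194 -0.7761; -0.5485 0.1903]
A−BK = [-0.1418 0.1716; -0.9515 1.3097]
AᵀP(A−BK) = [0.9422 -1.0616; -1.0616 1.8377]
P' = Q + AᵀP(A−BK) = [5.9422 1.9384; 1.9384 4.0877]
tr(P') = 10.0299


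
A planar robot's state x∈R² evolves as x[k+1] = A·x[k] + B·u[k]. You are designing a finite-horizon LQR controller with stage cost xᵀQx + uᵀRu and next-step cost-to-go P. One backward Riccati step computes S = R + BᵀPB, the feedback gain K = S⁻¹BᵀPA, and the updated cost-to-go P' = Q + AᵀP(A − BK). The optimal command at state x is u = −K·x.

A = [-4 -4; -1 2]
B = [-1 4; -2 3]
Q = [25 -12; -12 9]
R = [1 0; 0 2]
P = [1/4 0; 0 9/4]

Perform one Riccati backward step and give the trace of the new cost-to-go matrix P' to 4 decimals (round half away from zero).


41.9426

BᵀP = [-0.2500 -4.5000; 1.0000 6.7500]
S = R + BᵀPB = [1 0; 0 2] + [9.2500 -14.5000; -14.5000 24.2500] = [10.2500 -14.5000; -14.5000 26.2500]
BᵀPA = [5.5000 -8.0000; -10.7500 9.5000]
K = S⁻¹·BᵀPA = [-0.1955 -1.2285; -0.5175 -0.3167]
A−BK = [-2.1254 -3.9617; 0.1615 0.4931]
AᵀP(A−BK) = [1.7620 2.8523; 2.8523 6.1807]
P' = Q + AᵀP(A−BK) = [26.7620 -9.1477; -9.1477 15.1807]
tr(P') = 41.9426


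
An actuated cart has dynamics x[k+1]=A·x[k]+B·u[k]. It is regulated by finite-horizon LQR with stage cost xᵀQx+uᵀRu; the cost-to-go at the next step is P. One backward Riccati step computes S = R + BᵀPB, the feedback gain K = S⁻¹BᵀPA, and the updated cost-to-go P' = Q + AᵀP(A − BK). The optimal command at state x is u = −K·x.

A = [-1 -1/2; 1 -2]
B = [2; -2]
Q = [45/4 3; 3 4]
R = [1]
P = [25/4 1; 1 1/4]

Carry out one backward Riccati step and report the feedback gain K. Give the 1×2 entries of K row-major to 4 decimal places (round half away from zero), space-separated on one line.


-0.4737 -0.4342

BᵀP = [10.5000 1.5000]
S = R + BᵀPB = [1] + [18.0000] = [19.0000]
BᵀPA = [-9.0000 -8.2500]
K = S⁻¹·BᵀPA = [-0.4737 -0.4342]
A−BK = [-0.0526 0.3684; 0.0526 -2.8684]
AᵀP(A−BK) = [0.2368 0.2171; 0.2171 0.9803]
P' = Q + AᵀP(A−BK) = [11.4868 3.2171; 3.2171 4.9803]
tr(P') = 16.4671


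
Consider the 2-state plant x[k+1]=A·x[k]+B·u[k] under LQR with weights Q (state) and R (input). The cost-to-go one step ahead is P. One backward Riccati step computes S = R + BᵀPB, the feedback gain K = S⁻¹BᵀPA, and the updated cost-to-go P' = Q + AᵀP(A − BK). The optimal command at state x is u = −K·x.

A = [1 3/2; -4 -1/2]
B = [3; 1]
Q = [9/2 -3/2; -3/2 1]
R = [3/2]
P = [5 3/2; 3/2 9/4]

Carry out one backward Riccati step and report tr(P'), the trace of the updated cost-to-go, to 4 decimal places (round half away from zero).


BᵀP = [16.5000 6.7500]
S = R + BᵀPB = [3/2] + [56.2500] = [57.7500]
BᵀPA = [-10.5000 21.3750]
K = S⁻¹·BᵀPA = [-0.1818 0.3701]
A−BK = [1.5455 0.3896; -3.8182 -0.8701]
AᵀP(A−BK) = [27.0909 6.1364; 6.1364 1.6510]
P' = Q + AᵀP(A−BK) = [31.5909 4.6364; 4.6364 2.6510]
tr(P') = 34.2419

34.2419


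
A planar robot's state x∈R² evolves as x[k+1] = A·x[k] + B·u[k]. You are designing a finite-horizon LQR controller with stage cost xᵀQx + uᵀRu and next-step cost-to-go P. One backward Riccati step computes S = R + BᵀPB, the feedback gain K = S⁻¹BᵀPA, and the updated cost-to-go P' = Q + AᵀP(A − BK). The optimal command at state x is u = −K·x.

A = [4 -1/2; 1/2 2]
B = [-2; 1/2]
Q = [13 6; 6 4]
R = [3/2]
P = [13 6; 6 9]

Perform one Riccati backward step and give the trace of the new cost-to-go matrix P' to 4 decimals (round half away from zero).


BᵀP = [-23.0000 -7.5000]
S = R + BᵀPB = [3/2] + [42.2500] = [43.7500]
BᵀPA = [-95.7500 -3.5000]
K = S⁻¹·BᵀPA = [-2.1886 -0.0800]
A−BK = [-0.3771 -0.6600; 1.5943 2.0400]
AᵀP(A−BK) = [24.6943 21.8400; 21.8400 26.9700]
P' = Q + AᵀP(A−BK) = [37.6943 27.8400; 27.8400 30.9700]
tr(P') = 68.6643

68.6643


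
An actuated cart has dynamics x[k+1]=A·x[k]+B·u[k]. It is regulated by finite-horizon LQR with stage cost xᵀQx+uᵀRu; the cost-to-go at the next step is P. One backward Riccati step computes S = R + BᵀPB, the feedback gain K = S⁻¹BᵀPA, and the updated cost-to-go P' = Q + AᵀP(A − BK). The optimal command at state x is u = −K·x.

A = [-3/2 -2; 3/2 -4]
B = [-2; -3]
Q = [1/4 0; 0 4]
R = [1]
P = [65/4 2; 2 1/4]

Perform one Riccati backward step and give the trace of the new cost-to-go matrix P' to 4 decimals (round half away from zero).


BᵀP = [-38.5000 -4.7500]
S = R + BᵀPB = [1] + [91.2500] = [92.2500]
BᵀPA = [50.6250 96.0000]
K = S⁻¹·BᵀPA = [0.5488 1.0407]
A−BK = [-0.4024 0.0813; 3.1463 -0.8780]
AᵀP(A−BK) = [0.3430 0.5671; 0.5671 1.0976]
P' = Q + AᵀP(A−BK) = [0.5930 0.5671; 0.5671 5.0976]
tr(P') = 5.6905

5.6905


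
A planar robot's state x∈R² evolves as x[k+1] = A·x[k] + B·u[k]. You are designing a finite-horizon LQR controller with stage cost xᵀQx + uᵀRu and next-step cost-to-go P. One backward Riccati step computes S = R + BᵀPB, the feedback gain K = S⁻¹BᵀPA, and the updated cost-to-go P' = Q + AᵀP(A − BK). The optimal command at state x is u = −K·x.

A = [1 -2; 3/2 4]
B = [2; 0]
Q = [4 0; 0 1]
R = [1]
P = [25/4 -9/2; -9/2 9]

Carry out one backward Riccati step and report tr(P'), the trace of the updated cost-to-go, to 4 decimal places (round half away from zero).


BᵀP = [12.5000 -9.0000]
S = R + BᵀPB = [1] + [25.0000] = [26.0000]
BᵀPA = [-1.0000 -61.0000]
K = S⁻¹·BᵀPA = [-0.0385 -2.3462]
A−BK = [1.0769 2.6923; 1.5000 4.0000]
AᵀP(A−BK) = [12.9615 34.6538; 34.6538 97.8846]
P' = Q + AᵀP(A−BK) = [16.9615 34.6538; 34.6538 98.8846]
tr(P') = 115.8462

115.8462


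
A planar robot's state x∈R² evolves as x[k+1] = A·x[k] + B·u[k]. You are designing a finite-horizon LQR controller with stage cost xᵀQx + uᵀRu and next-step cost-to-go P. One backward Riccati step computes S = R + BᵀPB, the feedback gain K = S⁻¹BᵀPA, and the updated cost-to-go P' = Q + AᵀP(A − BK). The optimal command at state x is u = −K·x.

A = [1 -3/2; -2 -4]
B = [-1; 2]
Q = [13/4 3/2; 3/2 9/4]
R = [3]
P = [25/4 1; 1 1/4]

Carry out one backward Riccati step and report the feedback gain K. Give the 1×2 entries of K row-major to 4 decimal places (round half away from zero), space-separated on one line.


BᵀP = [-4.2500 -0.5000]
S = R + BᵀPB = [3] + [3.2500] = [6.2500]
BᵀPA = [-3.2500 8.3750]
K = S⁻¹·BᵀPA = [-0.5200 1.3400]
A−BK = [0.4800 -0.1600; -0.9600 -6.6800]
AᵀP(A−BK) = [1.5600 -4.0200; -4.0200 18.8400]
P' = Q + AᵀP(A−BK) = [4.8100 -2.5200; -2.5200 21.0900]
tr(P') = 25.9000

-0.5200 1.3400


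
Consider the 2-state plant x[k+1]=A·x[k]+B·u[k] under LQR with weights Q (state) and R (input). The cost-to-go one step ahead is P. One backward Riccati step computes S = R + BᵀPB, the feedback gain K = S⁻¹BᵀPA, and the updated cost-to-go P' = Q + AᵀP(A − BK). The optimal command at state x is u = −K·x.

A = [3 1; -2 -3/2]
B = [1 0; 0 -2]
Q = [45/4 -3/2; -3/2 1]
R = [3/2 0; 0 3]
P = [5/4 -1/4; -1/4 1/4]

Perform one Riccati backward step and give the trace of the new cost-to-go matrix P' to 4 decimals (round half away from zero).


BᵀP = [1.2500 -0.2500; 0.5000 -0.5000]
S = R + BᵀPB = [3/2 0; 0 3] + [1.2500 0.5000; 0.5000 1.0000] = [2.7500 0.5000; 0.5000 4.0000]
BᵀPA = [4.2500 1.6250; 2.5000 1.2500]
K = S⁻¹·BᵀPA = [1.4651 0.5465; 0.4419 0.2442]
A−BK = [1.5349 0.4535; -1.1163 -1.0116]
AᵀP(A−BK) = [7.9186 3.1919; 3.1919 1.3692]
P' = Q + AᵀP(A−BK) = [19.1686 1.6919; 1.6919 2.3692]
tr(P') = 21.5378

21.5378


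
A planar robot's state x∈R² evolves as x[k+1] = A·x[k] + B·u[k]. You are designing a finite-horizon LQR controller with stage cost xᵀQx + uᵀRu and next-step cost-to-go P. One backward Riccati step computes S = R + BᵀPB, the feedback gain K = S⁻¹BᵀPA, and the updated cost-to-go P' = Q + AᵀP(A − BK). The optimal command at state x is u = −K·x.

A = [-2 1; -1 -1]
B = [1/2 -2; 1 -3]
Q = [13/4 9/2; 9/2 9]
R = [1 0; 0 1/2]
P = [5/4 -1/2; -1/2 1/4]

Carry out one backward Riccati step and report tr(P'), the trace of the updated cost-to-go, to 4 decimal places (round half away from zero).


BᵀP = [0.1250 0.0000; -1.0000 0.2500]
S = R + BᵀPB = [1 0; 0 1/2] + [0.0625 -0.2500; -0.2500 1.2500] = [1.0625 -0.2500; -0.2500 1.7500]
BᵀPA = [-0.2500 0.1250; 1.7500 -1.2500]
K = S⁻¹·BᵀPA = [0.0000 -0.0522; 1.0000 -0.7217]
A−BK = [0.0000 -0.4174; 2.0000 -3.1130]
AᵀP(A−BK) = [1.5000 -1.5000; -1.5000 1.6043]
P' = Q + AᵀP(A−BK) = [4.7500 3.0000; 3.0000 10.6043]
tr(P') = 15.3543

15.3543


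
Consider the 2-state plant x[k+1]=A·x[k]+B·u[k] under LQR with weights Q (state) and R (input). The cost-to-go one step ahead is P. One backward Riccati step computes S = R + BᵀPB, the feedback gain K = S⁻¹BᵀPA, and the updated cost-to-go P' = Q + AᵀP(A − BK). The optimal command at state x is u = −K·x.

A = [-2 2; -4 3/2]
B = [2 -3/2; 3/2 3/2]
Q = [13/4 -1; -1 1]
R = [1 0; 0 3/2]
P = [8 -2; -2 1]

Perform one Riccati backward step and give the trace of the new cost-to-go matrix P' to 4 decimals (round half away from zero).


7.9296

BᵀP = [13.0000 -2.5000; -15.0000 4.5000]
S = R + BᵀPB = [1 0; 0 3/2] + [22.2500 -23.2500; -23.2500 29.2500] = [23.2500 -23.2500; -23.2500 30.7500]
BᵀPA = [-16.0000 22.2500; 12.0000 -23.2500]
K = S⁻¹·BᵀPA = [-1.2215 0.8237; -0.5333 -0.1333]
A−BK = [-0.3570 0.1527; -1.3677 0.4645]
AᵀP(A−BK) = [2.8559 -1.2215; -1.2215 0.8237]
P' = Q + AᵀP(A−BK) = [6.1059 -2.2215; -2.2215 1.8237]
tr(P') = 7.9296


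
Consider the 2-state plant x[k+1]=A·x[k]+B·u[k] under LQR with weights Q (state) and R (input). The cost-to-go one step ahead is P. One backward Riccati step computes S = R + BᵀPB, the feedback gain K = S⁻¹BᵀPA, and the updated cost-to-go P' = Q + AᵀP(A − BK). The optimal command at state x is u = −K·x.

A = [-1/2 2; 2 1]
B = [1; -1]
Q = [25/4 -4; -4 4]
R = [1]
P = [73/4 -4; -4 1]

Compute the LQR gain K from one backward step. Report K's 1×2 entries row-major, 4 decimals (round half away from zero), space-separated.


BᵀP = [22.2500 -5.0000]
S = R + BᵀPB = [1] + [27.2500] = [28.2500]
BᵀPA = [-21.1250 39.5000]
K = S⁻¹·BᵀPA = [-0.7478 1.3982]
A−BK = [0.2478 0.6018; 1.2522 2.3982]
AᵀP(A−BK) = [0.7655 -0.7124; -0.7124 2.7699]
P' = Q + AᵀP(A−BK) = [7.0155 -4.7124; -4.7124 6.7699]
tr(P') = 13.7854

-0.7478 1.3982
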